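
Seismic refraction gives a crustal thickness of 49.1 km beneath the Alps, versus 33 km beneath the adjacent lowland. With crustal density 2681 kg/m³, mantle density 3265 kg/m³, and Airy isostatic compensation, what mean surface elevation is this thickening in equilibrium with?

2.88 km

Excess crust Δ = 49.1 km − 33 km = 16.1 km, split between elevation h and root r with h + r = Δ.
Airy balance ρ_c h = (ρ_m − ρ_c) r gives r = h ρ_c/(ρ_m − ρ_c), so h (1 + ρ_c/(ρ_m − ρ_c)) = Δ, i.e. h = Δ (ρ_m − ρ_c)/ρ_m.
h = 16.1 km × 584/3265 = 2.88 km.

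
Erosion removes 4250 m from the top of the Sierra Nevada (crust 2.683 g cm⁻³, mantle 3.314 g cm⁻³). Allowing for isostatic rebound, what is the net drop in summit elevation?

Rebound u = e ρ_c/ρ_m = 4250 m × 2.683/3.314 = 3441 m.
Net surface drop = e − u = 4250 m − 3441 m = e (ρ_m − ρ_c)/ρ_m = 809 m.

809 m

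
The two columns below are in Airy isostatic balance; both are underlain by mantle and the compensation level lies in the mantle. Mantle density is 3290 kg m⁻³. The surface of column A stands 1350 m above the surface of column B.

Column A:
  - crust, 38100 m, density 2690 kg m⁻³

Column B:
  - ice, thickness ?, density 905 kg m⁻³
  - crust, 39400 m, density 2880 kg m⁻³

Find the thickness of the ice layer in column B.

949 m

Take the compensation level at the base of the deeper column (depth z_c below the surface of column A) and equate Σ ρ_i t_i down to z_c; mantle fills any gap and the z_c terms cancel.
Column A: 38100×2690 + (z_c − 38100)×3290
Column B: 1350×0 + x×905 + 39400×2880 + (z_c − 1350 − 39400 − x)×3290
The z_c×3290 term appears on both sides and cancels. Collect the known terms of each column as K = Σ(ρt)_known − 3290 × (depth of known layers): K_A = 102489000 − 3290×38100 = −22860000; K_B = 113472000 − 3290×(1350 + 39400) = −20595500.
Balance: K_A = K_B − x×(3290 − 905), so x = (K_B − K_A)/(3290 − 905) = 2264500/2385 = 949 m.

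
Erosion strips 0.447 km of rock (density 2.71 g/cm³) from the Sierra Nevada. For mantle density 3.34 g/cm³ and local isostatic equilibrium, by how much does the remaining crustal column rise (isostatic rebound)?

0.363 km

Unloading: uplift u = e ρ_c/ρ_m = 0.447 km × 2.71/3.34 = 0.363 km.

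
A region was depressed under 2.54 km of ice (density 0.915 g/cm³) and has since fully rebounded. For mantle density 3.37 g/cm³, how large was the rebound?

Removing the load lets mantle flow back in; uplift u satisfies ρ_ice t = ρ_m u.
u = t ρ_ice/ρ_m = 2.54 km × 0.915/3.37 = 0.69 km.

0.69 km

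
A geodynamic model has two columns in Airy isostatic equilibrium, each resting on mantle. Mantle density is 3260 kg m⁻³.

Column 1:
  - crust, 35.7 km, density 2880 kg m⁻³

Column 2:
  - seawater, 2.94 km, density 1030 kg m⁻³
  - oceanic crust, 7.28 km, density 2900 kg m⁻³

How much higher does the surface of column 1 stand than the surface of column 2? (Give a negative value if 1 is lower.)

For any compensation level in the mantle, the mantle terms cancel and isostasy reduces to e = (Σt_1 − Σt_2) − (Σ(ρt)_1 − Σ(ρt)_2) / ρ_m.
Σt_1 = 35.7 km; Σt_2 = 10.22 km; Σ(ρt)_1 = 102816; Σ(ρt)_2 = 24140.2 (in km·kg m⁻³).
e = (35.7 − 10.22) − (102816 − 24140.2) / 3260 = 1.35 km.

1.35 km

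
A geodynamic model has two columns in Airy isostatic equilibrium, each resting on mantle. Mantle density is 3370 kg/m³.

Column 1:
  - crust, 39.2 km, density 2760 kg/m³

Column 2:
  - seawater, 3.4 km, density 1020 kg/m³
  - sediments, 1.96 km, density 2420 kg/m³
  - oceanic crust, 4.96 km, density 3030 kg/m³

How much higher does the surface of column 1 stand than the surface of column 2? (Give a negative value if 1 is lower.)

3.67 km

For any compensation level in the mantle, the mantle terms cancel and isostasy reduces to e = (Σt_1 − Σt_2) − (Σ(ρt)_1 − Σ(ρt)_2) / ρ_m.
Σt_1 = 39.2 km; Σt_2 = 10.32 km; Σ(ρt)_1 = 108192; Σ(ρt)_2 = 23240 (in km·kg/m³).
e = (39.2 − 10.32) − (108192 − 23240) / 3370 = 3.67 km.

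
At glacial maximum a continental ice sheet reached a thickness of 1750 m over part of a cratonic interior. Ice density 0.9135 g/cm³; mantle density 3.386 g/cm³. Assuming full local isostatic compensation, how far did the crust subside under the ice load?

472 m

By Archimedes' principle applied to the lithosphere: the ice load ρ_ice t is balanced by mantle displaced below, ρ_m s.
s = t ρ_ice / ρ_m = 1750 m × 0.9135/3.386 = 472 m.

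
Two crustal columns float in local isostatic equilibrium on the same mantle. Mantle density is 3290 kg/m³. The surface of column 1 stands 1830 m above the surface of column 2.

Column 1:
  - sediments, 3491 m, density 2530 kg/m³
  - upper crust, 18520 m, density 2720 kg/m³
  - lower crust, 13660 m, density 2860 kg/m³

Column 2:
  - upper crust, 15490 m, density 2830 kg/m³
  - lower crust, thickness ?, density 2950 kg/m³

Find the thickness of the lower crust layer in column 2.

17500 m

Take the compensation level at the base of the deeper column (depth z_c below the surface of column 1) and equate Σ ρ_i t_i down to z_c; mantle fills any gap and the z_c terms cancel.
Column 1: 3491×2530 + 18520×2720 + 13660×2860 + (z_c − 35671)×3290
Column 2: 1830×0 + 15490×2830 + x×2950 + (z_c − 1830 − 15490 − x)×3290
The z_c×3290 term appears on both sides and cancels. Collect the known terms of each column as K = Σ(ρt)_known − 3290 × (depth of known layers): K_1 = 98274230 − 3290×35671 = −19083360; K_2 = 43836700 − 3290×(1830 + 15490) = −13146100.
Balance: K_1 = K_2 − x×(3290 − 2950), so x = (K_2 − K_1)/(3290 − 2950) = 5937260/340 = 17500 m.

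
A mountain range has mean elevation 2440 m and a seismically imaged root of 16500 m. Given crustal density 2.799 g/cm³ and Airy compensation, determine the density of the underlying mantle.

Airy balance: ρ_c h = (ρ_m − ρ_c) r → ρ_m = ρ_c (1 + h/r).
ρ_m = 2.799 × (1 + 2440 m/16500 m) = 3.21 g/cm³.

3.21 g/cm³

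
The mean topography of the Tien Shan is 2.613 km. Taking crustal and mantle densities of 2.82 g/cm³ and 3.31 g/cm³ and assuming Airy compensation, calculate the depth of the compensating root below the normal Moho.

15 km

For local isostatic compensation: the weight of the topography is balanced by the buoyancy of the root, ρ_c h = (ρ_m − ρ_c) r.
r = h · ρ_c / (ρ_m − ρ_c) = 2.613 km × 2.82 / (3.31 − 2.82) = 15 km.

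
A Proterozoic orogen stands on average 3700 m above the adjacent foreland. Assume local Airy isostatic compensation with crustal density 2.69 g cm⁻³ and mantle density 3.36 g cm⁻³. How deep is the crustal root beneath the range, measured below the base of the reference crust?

Equating mass per unit area of the two columns: the weight of the topography is balanced by the buoyancy of the root, ρ_c h = (ρ_m − ρ_c) r.
r = h · ρ_c / (ρ_m − ρ_c) = 3700 m × 2.69 / (3.36 − 2.69) = 14900 m.

14900 m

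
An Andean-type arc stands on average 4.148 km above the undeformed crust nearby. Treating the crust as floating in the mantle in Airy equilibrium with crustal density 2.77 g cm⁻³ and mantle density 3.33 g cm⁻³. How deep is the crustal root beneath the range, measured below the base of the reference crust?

For local isostatic compensation: the weight of the topography is balanced by the buoyancy of the root, ρ_c h = (ρ_m − ρ_c) r.
r = h · ρ_c / (ρ_m − ρ_c) = 4.148 km × 2.77 / (3.33 − 2.77) = 20.5 km.

20.5 km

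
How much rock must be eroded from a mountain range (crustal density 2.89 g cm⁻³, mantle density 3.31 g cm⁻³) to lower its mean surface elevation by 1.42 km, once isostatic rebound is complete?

Net drop Δ = e − u = e − e ρ_c/ρ_m = e (ρ_m − ρ_c)/ρ_m.
e = Δ ρ_m/(ρ_m − ρ_c) = 1.42 km × 3.31/0.42 = 11.2 km.

11.2 km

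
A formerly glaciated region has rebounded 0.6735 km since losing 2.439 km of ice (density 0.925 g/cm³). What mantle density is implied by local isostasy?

ρ_m = ρ_ice t / u = 0.925 × 2.439 km/0.6735 km = 3.35 g/cm³.

3.35 g/cm³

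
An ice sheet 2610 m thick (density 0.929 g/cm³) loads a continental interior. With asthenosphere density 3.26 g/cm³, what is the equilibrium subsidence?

744 m

Equating mass per unit area of the two columns: the ice load ρ_ice t is balanced by mantle displaced below, ρ_m s.
s = t ρ_ice / ρ_m = 2610 m × 0.929/3.26 = 744 m.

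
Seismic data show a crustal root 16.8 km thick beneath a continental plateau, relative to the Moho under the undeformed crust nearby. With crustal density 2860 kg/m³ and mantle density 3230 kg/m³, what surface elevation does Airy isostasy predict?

In Airy isostatic equilibrium: ρ_c h = (ρ_m − ρ_c) r.
h = r (ρ_m − ρ_c) / ρ_c = 16.8 km × (3230 − 2860) / 2860 = 2.17 km.

2.17 km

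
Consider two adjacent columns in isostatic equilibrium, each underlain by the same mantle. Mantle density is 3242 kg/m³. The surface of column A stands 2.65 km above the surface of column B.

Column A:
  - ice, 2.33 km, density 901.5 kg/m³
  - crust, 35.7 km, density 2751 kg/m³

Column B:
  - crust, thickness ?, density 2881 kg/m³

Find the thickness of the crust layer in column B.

39.9 km

Take the compensation level at the base of the deeper column (depth z_c below the surface of column A) and equate Σ ρ_i t_i down to z_c; mantle fills any gap and the z_c terms cancel.
Column A: 2.33×901.5 + 35.7×2751 + (z_c − 38.03)×3242
Column B: 2.65×0 + x×2881 + (z_c − 2.65 − 0 − x)×3242
The z_c×3242 term appears on both sides and cancels. Collect the known terms of each column as K = Σ(ρt)_known − 3242 × (depth of known layers): K_A = 100311.195 − 3242×38.03 = −22982.065; K_B = 0 − 3242×(2.65 + 0) = −8591.3.
Balance: K_A = K_B − x×(3242 − 2881), so x = (K_B − K_A)/(3242 − 2881) = 14390.8/361 = 39.9 km.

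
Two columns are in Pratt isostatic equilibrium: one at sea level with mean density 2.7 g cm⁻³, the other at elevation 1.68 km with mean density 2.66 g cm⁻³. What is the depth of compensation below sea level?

112 km

ρ_ref D = ρ (D + h) → D (ρ_ref − ρ) = ρ h.
D = ρ h/(ρ_ref − ρ) = 2.66 × 1.68 km/(2.7 − 2.66) = 112 km.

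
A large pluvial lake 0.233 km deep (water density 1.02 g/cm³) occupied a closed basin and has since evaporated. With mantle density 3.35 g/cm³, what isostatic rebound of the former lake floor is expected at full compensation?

u = d ρ_w/ρ_m = 0.233 km × 1.02/3.35 = 0.0709 km.

0.0709 km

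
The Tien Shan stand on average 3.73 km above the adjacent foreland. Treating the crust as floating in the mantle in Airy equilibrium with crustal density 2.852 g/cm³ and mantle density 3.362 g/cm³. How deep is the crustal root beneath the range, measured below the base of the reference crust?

For local isostatic compensation: the weight of the topography is balanced by the buoyancy of the root, ρ_c h = (ρ_m − ρ_c) r.
r = h · ρ_c / (ρ_m − ρ_c) = 3.73 km × 2.852 / (3.362 − 2.852) = 20.9 km.

20.9 km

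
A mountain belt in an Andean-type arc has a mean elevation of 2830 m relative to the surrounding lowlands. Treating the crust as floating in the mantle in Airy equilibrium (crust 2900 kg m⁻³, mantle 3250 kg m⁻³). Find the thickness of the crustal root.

23400 m

Isostatic balance requires: the weight of the topography is balanced by the buoyancy of the root, ρ_c h = (ρ_m − ρ_c) r.
r = h · ρ_c / (ρ_m − ρ_c) = 2830 m × 2900 / (3250 − 2900) = 23400 m.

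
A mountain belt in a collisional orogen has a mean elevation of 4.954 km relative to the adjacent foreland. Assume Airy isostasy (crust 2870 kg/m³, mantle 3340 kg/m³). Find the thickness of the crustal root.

30.3 km

Balancing pressure at the compensation depth: the weight of the topography is balanced by the buoyancy of the root, ρ_c h = (ρ_m − ρ_c) r.
r = h · ρ_c / (ρ_m − ρ_c) = 4.954 km × 2870 / (3340 − 2870) = 30.3 km.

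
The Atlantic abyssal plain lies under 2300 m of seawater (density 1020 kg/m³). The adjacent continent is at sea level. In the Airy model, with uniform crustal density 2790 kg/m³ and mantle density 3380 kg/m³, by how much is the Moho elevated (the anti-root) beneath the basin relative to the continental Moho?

Equating mass per unit area of the two columns: replacing crust with seawater at the top is compensated by replacing crust with mantle at the base: d (ρ_c − ρ_w) = a (ρ_m − ρ_c).
a = d (ρ_c − ρ_w)/(ρ_m − ρ_c) = 2300 m × 1770/590 = 6900 m.

6900 m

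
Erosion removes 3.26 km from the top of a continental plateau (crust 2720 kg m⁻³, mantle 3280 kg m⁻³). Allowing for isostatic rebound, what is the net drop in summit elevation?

0.557 km

Rebound u = e ρ_c/ρ_m = 3.26 km × 2720/3280 = 2.703 km.
Net surface drop = e − u = 3.26 km − 2.703 km = e (ρ_m − ρ_c)/ρ_m = 0.557 km.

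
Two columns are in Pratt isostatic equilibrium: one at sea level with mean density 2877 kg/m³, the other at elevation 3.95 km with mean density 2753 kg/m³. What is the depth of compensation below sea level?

87.7 km

ρ_ref D = ρ (D + h) → D (ρ_ref − ρ) = ρ h.
D = ρ h/(ρ_ref − ρ) = 2753 × 3.95 km/(2877 − 2753) = 87.7 km.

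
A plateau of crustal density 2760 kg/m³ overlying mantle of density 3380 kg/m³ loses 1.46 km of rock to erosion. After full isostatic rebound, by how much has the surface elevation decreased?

Rebound u = e ρ_c/ρ_m = 1.46 km × 2760/3380 = 1.192 km.
Net surface drop = e − u = 1.46 km − 1.192 km = e (ρ_m − ρ_c)/ρ_m = 0.268 km.

0.268 km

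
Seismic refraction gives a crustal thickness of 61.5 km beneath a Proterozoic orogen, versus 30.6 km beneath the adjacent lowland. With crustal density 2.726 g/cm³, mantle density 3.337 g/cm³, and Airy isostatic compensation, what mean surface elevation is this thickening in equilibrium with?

5.66 km

Excess crust Δ = 61.5 km − 30.6 km = 30.9 km, split between elevation h and root r with h + r = Δ.
Airy balance ρ_c h = (ρ_m − ρ_c) r gives r = h ρ_c/(ρ_m − ρ_c), so h (1 + ρ_c/(ρ_m − ρ_c)) = Δ, i.e. h = Δ (ρ_m − ρ_c)/ρ_m.
h = 30.9 km × 0.611/3.337 = 5.66 km.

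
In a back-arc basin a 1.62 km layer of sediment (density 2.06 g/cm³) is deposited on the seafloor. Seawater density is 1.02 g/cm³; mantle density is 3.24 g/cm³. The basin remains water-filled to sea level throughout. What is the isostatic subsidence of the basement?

Submarine loading: the sediment displaces seawater, and the subsidence is in turn flooded, so s (ρ_m − ρ_w) = t (ρ_sed − ρ_w).
s = 1.62 km × (2.06 − 1.02) / (3.24 − 1.02) = 0.759 km.

0.759 km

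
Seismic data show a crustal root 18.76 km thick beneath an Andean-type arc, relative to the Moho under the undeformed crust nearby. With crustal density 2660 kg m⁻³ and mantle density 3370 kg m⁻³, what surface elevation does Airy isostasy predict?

By Archimedes' principle applied to the lithosphere: ρ_c h = (ρ_m − ρ_c) r.
h = r (ρ_m − ρ_c) / ρ_c = 18.76 km × (3370 − 2660) / 2660 = 5.01 km.

5.01 km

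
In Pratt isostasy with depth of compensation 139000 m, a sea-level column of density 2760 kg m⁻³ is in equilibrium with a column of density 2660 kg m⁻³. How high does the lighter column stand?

ρ_ref D = ρ (D + h) → h = D (ρ_ref − ρ)/ρ.
h = 139000 m × (2760 − 2660)/2660 = 5230 m.

5230 m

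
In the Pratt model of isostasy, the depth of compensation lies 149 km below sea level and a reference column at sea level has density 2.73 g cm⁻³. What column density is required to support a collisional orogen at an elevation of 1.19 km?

2.71 g cm⁻³

Pratt balance: ρ_ref D = ρ (D + h).
ρ = ρ_ref D/(D + h) = 2.73 × 149 km/(149 km + 1.19 km) = 2.71 g cm⁻³.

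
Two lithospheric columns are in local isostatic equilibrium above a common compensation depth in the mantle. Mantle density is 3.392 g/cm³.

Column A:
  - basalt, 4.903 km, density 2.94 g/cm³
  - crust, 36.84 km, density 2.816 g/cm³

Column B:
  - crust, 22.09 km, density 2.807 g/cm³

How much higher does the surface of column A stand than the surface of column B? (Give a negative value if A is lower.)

For any compensation level in the mantle, the mantle terms cancel and isostasy reduces to e = (Σt_A − Σt_B) − (Σ(ρt)_A − Σ(ρt)_B) / ρ_m.
Σt_A = 41.743 km; Σt_B = 22.09 km; Σ(ρt)_A = 118.15626; Σ(ρt)_B = 62.00663 (in km·g/cm³).
e = (41.743 − 22.09) − (118.15626 − 62.00663) / 3.392 = 3.1 km.

3.1 km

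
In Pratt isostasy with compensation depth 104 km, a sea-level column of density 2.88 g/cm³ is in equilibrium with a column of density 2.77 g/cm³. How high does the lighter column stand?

ρ_ref D = ρ (D + h) → h = D (ρ_ref − ρ)/ρ.
h = 104 km × (2.88 − 2.77)/2.77 = 4.13 km.

4.13 km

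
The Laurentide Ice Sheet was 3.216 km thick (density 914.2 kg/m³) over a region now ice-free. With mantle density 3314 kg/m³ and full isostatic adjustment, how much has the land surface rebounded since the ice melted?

Removing the load lets mantle flow back in; uplift u satisfies ρ_ice t = ρ_m u.
u = t ρ_ice/ρ_m = 3.216 km × 914.2/3314 = 0.887 km.

0.887 km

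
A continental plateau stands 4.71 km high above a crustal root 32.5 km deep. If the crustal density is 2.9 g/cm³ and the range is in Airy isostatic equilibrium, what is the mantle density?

3.32 g/cm³

Airy balance: ρ_c h = (ρ_m − ρ_c) r → ρ_m = ρ_c (1 + h/r).
ρ_m = 2.9 × (1 + 4.71 km/32.5 km) = 3.32 g/cm³.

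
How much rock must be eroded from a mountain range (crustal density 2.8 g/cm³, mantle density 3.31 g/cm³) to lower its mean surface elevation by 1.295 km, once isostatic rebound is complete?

8.4 km

Net drop Δ = e − u = e − e ρ_c/ρ_m = e (ρ_m − ρ_c)/ρ_m.
e = Δ ρ_m/(ρ_m − ρ_c) = 1.295 km × 3.31/0.51 = 8.4 km.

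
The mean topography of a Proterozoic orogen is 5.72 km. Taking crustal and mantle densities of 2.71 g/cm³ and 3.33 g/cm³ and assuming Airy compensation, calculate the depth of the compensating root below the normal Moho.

25 km

Balancing pressure at the compensation depth: the weight of the topography is balanced by the buoyancy of the root, ρ_c h = (ρ_m − ρ_c) r.
r = h · ρ_c / (ρ_m − ρ_c) = 5.72 km × 2.71 / (3.33 − 2.71) = 25 km.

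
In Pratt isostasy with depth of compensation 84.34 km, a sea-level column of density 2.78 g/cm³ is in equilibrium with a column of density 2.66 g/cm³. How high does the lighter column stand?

3.8 km

ρ_ref D = ρ (D + h) → h = D (ρ_ref − ρ)/ρ.
h = 84.34 km × (2.78 − 2.66)/2.66 = 3.8 km.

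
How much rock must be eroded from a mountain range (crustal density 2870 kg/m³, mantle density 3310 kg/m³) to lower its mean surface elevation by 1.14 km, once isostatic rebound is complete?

8.58 km

Net drop Δ = e − u = e − e ρ_c/ρ_m = e (ρ_m − ρ_c)/ρ_m.
e = Δ ρ_m/(ρ_m − ρ_c) = 1.14 km × 3310/440 = 8.58 km.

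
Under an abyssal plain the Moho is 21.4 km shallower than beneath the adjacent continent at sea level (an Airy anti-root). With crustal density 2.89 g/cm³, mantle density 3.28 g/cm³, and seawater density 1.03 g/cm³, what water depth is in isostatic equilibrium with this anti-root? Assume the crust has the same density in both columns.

Replacing a thickness d of crust by seawater at the top must be balanced by replacing crust with mantle at the base: d (ρ_c − ρ_w) = a (ρ_m − ρ_c).
d = a (ρ_m − ρ_c)/(ρ_c − ρ_w) = 21.4 km × 0.39/1.86 = 4.49 km.

4.49 km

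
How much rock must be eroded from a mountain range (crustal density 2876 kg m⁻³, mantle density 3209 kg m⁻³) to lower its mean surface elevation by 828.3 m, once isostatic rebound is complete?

7980 m

Net drop Δ = e − u = e − e ρ_c/ρ_m = e (ρ_m − ρ_c)/ρ_m.
e = Δ ρ_m/(ρ_m − ρ_c) = 828.3 m × 3209/333 = 7980 m.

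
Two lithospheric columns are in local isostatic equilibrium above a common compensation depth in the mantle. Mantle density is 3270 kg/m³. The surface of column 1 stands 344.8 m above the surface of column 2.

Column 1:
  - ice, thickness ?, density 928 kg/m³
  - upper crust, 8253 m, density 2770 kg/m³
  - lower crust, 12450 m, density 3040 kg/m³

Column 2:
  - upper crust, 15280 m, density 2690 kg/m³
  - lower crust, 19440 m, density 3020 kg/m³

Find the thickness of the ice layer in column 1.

3360 m

Take the compensation level at the base of the deeper column (depth z_c below the surface of column 1) and equate Σ ρ_i t_i down to z_c; mantle fills any gap and the z_c terms cancel.
Column 1: x×928 + 8253×2770 + 12450×3040 + (z_c − 20703 − x)×3270
Column 2: 344.8×0 + 15280×2690 + 19440×3020 + (z_c − 344.8 − 34720)×3270
The z_c×3270 term appears on both sides and cancels. Collect the known terms of each column as K = Σ(ρt)_known − 3270 × (depth of known layers): K_1 = 60708810 − 3270×20703 = −6990000; K_2 = 99812000 − 3270×(344.8 + 34720) = −14849896.
Balance: K_1 − x×(3270 − 928) = K_2, so x = (K_1 − K_2)/(3270 − 928) = 7859900/2342 = 3360 m.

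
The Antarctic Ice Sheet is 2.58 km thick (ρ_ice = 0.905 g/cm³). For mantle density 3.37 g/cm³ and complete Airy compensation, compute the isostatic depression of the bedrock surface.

Isostatic balance requires: the ice load ρ_ice t is balanced by mantle displaced below, ρ_m s.
s = t ρ_ice / ρ_m = 2.58 km × 0.905/3.37 = 0.693 km.

0.693 km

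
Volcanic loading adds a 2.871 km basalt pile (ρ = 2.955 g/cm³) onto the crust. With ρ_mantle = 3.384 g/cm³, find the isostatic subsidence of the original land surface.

Subaerial loading: s = t ρ_load / ρ_m.
s = 2.871 km × 2.955/3.384 = 2.51 km.

2.51 km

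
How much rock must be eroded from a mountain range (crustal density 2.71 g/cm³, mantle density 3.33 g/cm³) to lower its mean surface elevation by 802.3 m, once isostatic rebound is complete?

4310 m

Net drop Δ = e − u = e − e ρ_c/ρ_m = e (ρ_m − ρ_c)/ρ_m.
e = Δ ρ_m/(ρ_m − ρ_c) = 802.3 m × 3.33/0.62 = 4310 m.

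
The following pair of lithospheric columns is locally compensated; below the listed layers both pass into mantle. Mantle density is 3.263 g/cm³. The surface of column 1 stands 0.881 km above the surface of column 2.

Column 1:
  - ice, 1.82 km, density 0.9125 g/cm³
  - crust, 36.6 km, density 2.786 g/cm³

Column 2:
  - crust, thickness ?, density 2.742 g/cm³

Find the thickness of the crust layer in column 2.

36.2 km

Take the compensation level at the base of the deeper column (depth z_c below the surface of column 1) and equate Σ ρ_i t_i down to z_c; mantle fills any gap and the z_c terms cancel.
Column 1: 1.82×0.9125 + 36.6×2.786 + (z_c − 38.42)×3.263
Column 2: 0.881×0 + x×2.742 + (z_c − 0.881 − 0 − x)×3.263
The z_c×3.263 term appears on both sides and cancels. Collect the known terms of each column as K = Σ(ρt)_known − 3.263 × (depth of known layers): K_1 = 103.62835 − 3.263×38.42 = −21.73611; K_2 = 0 − 3.263×(0.881 + 0) = −2.874703.
Balance: K_1 = K_2 − x×(3.263 − 2.742), so x = (K_2 − K_1)/(3.263 − 2.742) = 18.8614/0.521 = 36.2 km.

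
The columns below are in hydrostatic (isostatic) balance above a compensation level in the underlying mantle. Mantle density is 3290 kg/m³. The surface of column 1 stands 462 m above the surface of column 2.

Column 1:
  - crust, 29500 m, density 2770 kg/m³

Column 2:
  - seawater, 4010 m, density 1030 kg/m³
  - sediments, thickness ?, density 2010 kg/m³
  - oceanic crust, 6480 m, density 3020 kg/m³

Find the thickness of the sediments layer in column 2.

2350 m

Take the compensation level at the base of the deeper column (depth z_c below the surface of column 1) and equate Σ ρ_i t_i down to z_c; mantle fills any gap and the z_c terms cancel.
Column 1: 29500×2770 + (z_c − 29500)×3290
Column 2: 462×0 + 4010×1030 + x×2010 + 6480×3020 + (z_c − 462 − 10490 − x)×3290
The z_c×3290 term appears on both sides and cancels. Collect the known terms of each column as K = Σ(ρt)_known − 3290 × (depth of known layers): K_1 = 81715000 − 3290×29500 = −15340000; K_2 = 23699900 − 3290×(462 + 10490) = −12332180.
Balance: K_1 = K_2 − x×(3290 − 2010), so x = (K_2 − K_1)/(3290 − 2010) = 3007820/1280 = 2350 m.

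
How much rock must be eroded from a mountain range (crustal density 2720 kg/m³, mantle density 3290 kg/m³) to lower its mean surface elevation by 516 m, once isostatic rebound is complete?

Net drop Δ = e − u = e − e ρ_c/ρ_m = e (ρ_m − ρ_c)/ρ_m.
e = Δ ρ_m/(ρ_m − ρ_c) = 516 m × 3290/570 = 2980 m.

2980 m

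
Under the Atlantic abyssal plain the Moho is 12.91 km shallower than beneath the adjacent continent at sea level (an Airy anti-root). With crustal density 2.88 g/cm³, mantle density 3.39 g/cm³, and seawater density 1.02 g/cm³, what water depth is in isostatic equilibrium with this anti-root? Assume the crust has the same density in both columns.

Replacing a thickness d of crust by seawater at the top must be balanced by replacing crust with mantle at the base: d (ρ_c − ρ_w) = a (ρ_m − ρ_c).
d = a (ρ_m − ρ_c)/(ρ_c − ρ_w) = 12.91 km × 0.51/1.86 = 3.54 km.

3.54 km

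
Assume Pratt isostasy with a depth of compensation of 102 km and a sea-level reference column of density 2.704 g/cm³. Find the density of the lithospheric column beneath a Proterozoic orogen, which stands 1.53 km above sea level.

2.66 g/cm³

Pratt balance: ρ_ref D = ρ (D + h).
ρ = ρ_ref D/(D + h) = 2.704 × 102 km/(102 km + 1.53 km) = 2.66 g/cm³.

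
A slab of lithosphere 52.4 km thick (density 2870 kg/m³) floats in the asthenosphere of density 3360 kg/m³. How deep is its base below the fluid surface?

Draft d = t ρ_obj/ρ_fluid = 52.4 km × 2870/3360 = 44.8 km.

44.8 km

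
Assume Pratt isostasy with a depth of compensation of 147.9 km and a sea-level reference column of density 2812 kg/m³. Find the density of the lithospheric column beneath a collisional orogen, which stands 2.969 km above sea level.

2760 kg/m³

Pratt balance: ρ_ref D = ρ (D + h).
ρ = ρ_ref D/(D + h) = 2812 × 147.9 km/(147.9 km + 2.969 km) = 2760 kg/m³.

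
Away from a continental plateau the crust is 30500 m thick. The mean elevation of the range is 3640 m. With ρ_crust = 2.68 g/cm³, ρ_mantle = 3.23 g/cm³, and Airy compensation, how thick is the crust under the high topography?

Root depth r = h ρ_c / (ρ_m − ρ_c) = 3640 m × 2.68 / 0.55 = 17740 m.
Total thickness = T + h + r = 30500 m + 3640 m + 17740 m = 51900 m.

51900 m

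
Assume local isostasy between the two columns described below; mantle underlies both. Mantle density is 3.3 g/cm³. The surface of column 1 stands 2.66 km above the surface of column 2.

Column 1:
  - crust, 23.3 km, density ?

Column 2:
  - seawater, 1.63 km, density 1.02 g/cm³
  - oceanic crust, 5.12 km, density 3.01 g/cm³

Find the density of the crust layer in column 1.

2.7 g/cm³

Take the compensation level at the base of the deeper column (depth z_c below the surface of column 1) and equate Σ ρ_i t_i down to z_c; mantle fills any gap and the z_c terms cancel.
Column 1: 23.3×ρ + (z_c − 23.3)×3.3
Column 2: 2.66×0 + 1.63×1.02 + 5.12×3.01 + (z_c − 2.66 − 6.75)×3.3
The z_c×3.3 term appears on both sides and cancels. Collect the known terms of each column as K = Σ(ρt)_known − 3.3 × (depth of known layers): K_1 = 0 − 3.3×23.3 = −76.89; K_2 = 17.0738 − 3.3×(2.66 + 6.75) = −13.9792.
Balance: K_1 + 23.3×ρ = K_2, so ρ = (K_2 − K_1)/23.3 = 62.9108/23.3 = 2.7 g/cm³.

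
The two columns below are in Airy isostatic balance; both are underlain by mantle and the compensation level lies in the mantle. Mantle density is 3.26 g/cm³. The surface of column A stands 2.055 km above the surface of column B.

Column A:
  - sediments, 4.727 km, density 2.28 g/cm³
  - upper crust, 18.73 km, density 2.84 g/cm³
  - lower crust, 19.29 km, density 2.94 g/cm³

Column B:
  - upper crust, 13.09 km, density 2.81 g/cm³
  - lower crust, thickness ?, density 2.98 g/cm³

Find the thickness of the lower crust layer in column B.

Take the compensation level at the base of the deeper column (depth z_c below the surface of column A) and equate Σ ρ_i t_i down to z_c; mantle fills any gap and the z_c terms cancel.
Column A: 4.727×2.28 + 18.73×2.84 + 19.29×2.94 + (z_c − 42.747)×3.26
Column B: 2.055×0 + 13.09×2.81 + x×2.98 + (z_c − 2.055 − 13.09 − x)×3.26
The z_c×3.26 term appears on both sides and cancels. Collect the known terms of each column as K = Σ(ρt)_known − 3.26 × (depth of known layers): K_A = 120.68336 − 3.26×42.747 = −18.67186; K_B = 36.7829 − 3.26×(2.055 + 13.09) = −12.5898.
Balance: K_A = K_B − x×(3.26 − 2.98), so x = (K_B − K_A)/(3.26 − 2.98) = 6.08206/0.28 = 21.7 km.

21.7 km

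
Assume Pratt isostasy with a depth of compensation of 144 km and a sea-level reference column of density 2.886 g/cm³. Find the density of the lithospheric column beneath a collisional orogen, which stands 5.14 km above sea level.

Pratt balance: ρ_ref D = ρ (D + h).
ρ = ρ_ref D/(D + h) = 2.886 × 144 km/(144 km + 5.14 km) = 2.79 g/cm³.

2.79 g/cm³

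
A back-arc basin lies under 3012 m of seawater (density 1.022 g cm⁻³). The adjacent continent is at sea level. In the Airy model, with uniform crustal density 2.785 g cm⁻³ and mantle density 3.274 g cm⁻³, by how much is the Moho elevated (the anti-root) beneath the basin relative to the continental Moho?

10900 m

Balancing pressure at the compensation depth: replacing crust with seawater at the top is compensated by replacing crust with mantle at the base: d (ρ_c − ρ_w) = a (ρ_m − ρ_c).
a = d (ρ_c − ρ_w)/(ρ_m − ρ_c) = 3012 m × 1.763/0.489 = 10900 m.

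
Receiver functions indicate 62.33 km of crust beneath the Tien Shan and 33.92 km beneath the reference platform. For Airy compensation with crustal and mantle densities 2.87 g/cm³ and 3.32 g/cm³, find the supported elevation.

3.85 km

Excess crust Δ = 62.33 km − 33.92 km = 28.41 km, split between elevation h and root r with h + r = Δ.
Airy balance ρ_c h = (ρ_m − ρ_c) r gives r = h ρ_c/(ρ_m − ρ_c), so h (1 + ρ_c/(ρ_m − ρ_c)) = Δ, i.e. h = Δ (ρ_m − ρ_c)/ρ_m.
h = 28.41 km × 0.45/3.32 = 3.85 km.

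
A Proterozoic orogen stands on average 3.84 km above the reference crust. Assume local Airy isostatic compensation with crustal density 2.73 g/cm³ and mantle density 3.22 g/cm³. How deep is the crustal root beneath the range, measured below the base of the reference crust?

21.4 km

Balancing pressure at the compensation depth: the weight of the topography is balanced by the buoyancy of the root, ρ_c h = (ρ_m − ρ_c) r.
r = h · ρ_c / (ρ_m − ρ_c) = 3.84 km × 2.73 / (3.22 − 2.73) = 21.4 km.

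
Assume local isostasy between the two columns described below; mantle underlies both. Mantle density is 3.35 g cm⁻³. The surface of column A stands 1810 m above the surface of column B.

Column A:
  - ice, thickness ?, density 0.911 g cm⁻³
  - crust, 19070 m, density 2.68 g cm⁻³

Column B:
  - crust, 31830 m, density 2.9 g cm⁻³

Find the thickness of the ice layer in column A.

Take the compensation level at the base of the deeper column (depth z_c below the surface of column A) and equate Σ ρ_i t_i down to z_c; mantle fills any gap and the z_c terms cancel.
Column A: x×0.911 + 19070×2.68 + (z_c − 19070 − x)×3.35
Column B: 1810×0 + 31830×2.9 + (z_c − 1810 − 31830)×3.35
The z_c×3.35 term appears on both sides and cancels. Collect the known terms of each column as K = Σ(ρt)_known − 3.35 × (depth of known layers): K_A = 51107.6 − 3.35×19070 = −12776.9; K_B = 92307 − 3.35×(1810 + 31830) = −20387.
Balance: K_A − x×(3.35 − 0.911) = K_B, so x = (K_A − K_B)/(3.35 − 0.911) = 7610.1/2.439 = 3120 m.

3120 m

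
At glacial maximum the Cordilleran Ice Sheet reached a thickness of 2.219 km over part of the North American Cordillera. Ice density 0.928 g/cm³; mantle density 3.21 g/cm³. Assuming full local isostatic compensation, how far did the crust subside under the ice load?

Equating mass per unit area of the two columns: the ice load ρ_ice t is balanced by mantle displaced below, ρ_m s.
s = t ρ_ice / ρ_m = 2.219 km × 0.928/3.21 = 0.642 km.

0.642 km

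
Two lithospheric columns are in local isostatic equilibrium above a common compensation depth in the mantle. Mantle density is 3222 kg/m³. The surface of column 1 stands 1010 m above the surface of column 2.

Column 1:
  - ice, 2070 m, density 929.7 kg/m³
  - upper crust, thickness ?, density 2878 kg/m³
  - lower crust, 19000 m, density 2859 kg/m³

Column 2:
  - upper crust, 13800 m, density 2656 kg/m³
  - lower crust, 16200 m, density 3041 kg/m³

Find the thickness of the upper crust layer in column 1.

Take the compensation level at the base of the deeper column (depth z_c below the surface of column 1) and equate Σ ρ_i t_i down to z_c; mantle fills any gap and the z_c terms cancel.
Column 1: 2070×929.7 + x×2878 + 19000×2859 + (z_c − 21070 − x)×3222
Column 2: 1010×0 + 13800×2656 + 16200×3041 + (z_c − 1010 − 30000)×3222
The z_c×3222 term appears on both sides and cancels. Collect the known terms of each column as K = Σ(ρt)_known − 3222 × (depth of known layers): K_1 = 56245479 − 3222×21070 = −11642061; K_2 = 85917000 − 3222×(1010 + 30000) = −13997220.
Balance: K_1 − x×(3222 − 2878) = K_2, so x = (K_1 − K_2)/(3222 − 2878) = 2355160/344 = 6850 m.

6850 m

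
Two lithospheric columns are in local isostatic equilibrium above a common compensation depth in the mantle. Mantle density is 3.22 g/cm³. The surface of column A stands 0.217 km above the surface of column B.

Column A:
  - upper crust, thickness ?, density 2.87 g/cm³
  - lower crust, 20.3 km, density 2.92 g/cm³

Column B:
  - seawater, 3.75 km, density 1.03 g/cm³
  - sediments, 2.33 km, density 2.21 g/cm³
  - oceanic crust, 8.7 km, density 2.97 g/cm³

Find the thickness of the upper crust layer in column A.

Take the compensation level at the base of the deeper column (depth z_c below the surface of column A) and equate Σ ρ_i t_i down to z_c; mantle fills any gap and the z_c terms cancel.
Column A: x×2.87 + 20.3×2.92 + (z_c − 20.3 − x)×3.22
Column B: 0.217×0 + 3.75×1.03 + 2.33×2.21 + 8.7×2.97 + (z_c − 0.217 − 14.78)×3.22
The z_c×3.22 term appears on both sides and cancels. Collect the known terms of each column as K = Σ(ρt)_known − 3.22 × (depth of known layers): K_A = 59.276 − 3.22×20.3 = −6.09; K_B = 34.8508 − 3.22×(0.217 + 14.78) = −13.43954.
Balance: K_A − x×(3.22 − 2.87) = K_B, so x = (K_A − K_B)/(3.22 − 2.87) = 7.34954/0.35 = 21 km.

21 km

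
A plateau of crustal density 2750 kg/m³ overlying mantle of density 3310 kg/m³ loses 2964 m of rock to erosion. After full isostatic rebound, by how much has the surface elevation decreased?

Rebound u = e ρ_c/ρ_m = 2964 m × 2750/3310 = 2463 m.
Net surface drop = e − u = 2964 m − 2463 m = e (ρ_m − ρ_c)/ρ_m = 501 m.

501 m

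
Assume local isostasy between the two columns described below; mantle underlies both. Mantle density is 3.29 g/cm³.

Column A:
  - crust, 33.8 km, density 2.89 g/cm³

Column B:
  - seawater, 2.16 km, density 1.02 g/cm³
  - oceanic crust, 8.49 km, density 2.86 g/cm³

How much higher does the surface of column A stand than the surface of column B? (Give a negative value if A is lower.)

For any compensation level in the mantle, the mantle terms cancel and isostasy reduces to e = (Σt_A − Σt_B) − (Σ(ρt)_A − Σ(ρt)_B) / ρ_m.
Σt_A = 33.8 km; Σt_B = 10.65 km; Σ(ρt)_A = 97.682; Σ(ρt)_B = 26.4846 (in km·g/cm³).
e = (33.8 − 10.65) − (97.682 − 26.4846) / 3.29 = 1.51 km.

1.51 km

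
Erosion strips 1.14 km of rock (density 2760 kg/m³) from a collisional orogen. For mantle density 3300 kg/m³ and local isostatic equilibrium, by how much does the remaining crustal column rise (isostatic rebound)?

0.953 km

Unloading: uplift u = e ρ_c/ρ_m = 1.14 km × 2760/3300 = 0.953 km.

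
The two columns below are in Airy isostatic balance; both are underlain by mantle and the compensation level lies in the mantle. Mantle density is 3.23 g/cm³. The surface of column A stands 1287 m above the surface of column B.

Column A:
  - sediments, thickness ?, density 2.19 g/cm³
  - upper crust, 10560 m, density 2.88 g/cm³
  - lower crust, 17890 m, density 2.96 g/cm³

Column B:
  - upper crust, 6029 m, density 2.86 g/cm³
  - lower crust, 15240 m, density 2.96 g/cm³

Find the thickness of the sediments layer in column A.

1900 m

Take the compensation level at the base of the deeper column (depth z_c below the surface of column A) and equate Σ ρ_i t_i down to z_c; mantle fills any gap and the z_c terms cancel.
Column A: x×2.19 + 10560×2.88 + 17890×2.96 + (z_c − 28450 − x)×3.23
Column B: 1287×0 + 6029×2.86 + 15240×2.96 + (z_c − 1287 − 21269)×3.23
The z_c×3.23 term appears on both sides and cancels. Collect the known terms of each column as K = Σ(ρt)_known − 3.23 × (depth of known layers): K_A = 83367.2 − 3.23×28450 = −8526.3; K_B = 62353.34 − 3.23×(1287 + 21269) = −10502.54.
Balance: K_A − x×(3.23 − 2.19) = K_B, so x = (K_A − K_B)/(3.23 − 2.19) = 1976.24/1.04 = 1900 m.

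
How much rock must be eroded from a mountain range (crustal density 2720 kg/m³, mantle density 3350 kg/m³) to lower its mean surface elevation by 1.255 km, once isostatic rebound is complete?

Net drop Δ = e − u = e − e ρ_c/ρ_m = e (ρ_m − ρ_c)/ρ_m.
e = Δ ρ_m/(ρ_m − ρ_c) = 1.255 km × 3350/630 = 6.67 km.

6.67 km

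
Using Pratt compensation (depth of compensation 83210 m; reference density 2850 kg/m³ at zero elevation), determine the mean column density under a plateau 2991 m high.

2750 kg/m³

Pratt balance: ρ_ref D = ρ (D + h).
ρ = ρ_ref D/(D + h) = 2850 × 83210 m/(83210 m + 2991 m) = 2750 kg/m³.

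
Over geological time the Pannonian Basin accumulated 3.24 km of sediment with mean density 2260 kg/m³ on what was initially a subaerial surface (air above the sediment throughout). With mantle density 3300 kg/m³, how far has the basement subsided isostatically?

2.22 km

Subaerial load: s = t ρ_sed / ρ_m = 3.24 km × 2260/3300 = 2.22 km.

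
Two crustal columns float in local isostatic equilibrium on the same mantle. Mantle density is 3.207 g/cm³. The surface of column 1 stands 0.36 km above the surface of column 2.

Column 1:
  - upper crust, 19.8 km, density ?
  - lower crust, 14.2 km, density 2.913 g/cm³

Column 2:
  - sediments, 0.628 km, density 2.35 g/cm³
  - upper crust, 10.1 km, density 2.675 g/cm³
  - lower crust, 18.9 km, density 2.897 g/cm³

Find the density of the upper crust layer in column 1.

Take the compensation level at the base of the deeper column (depth z_c below the surface of column 1) and equate Σ ρ_i t_i down to z_c; mantle fills any gap and the z_c terms cancel.
Column 1: 19.8×ρ + 14.2×2.913 + (z_c − 34)×3.207
Column 2: 0.36×0 + 0.628×2.35 + 10.1×2.675 + 18.9×2.897 + (z_c − 0.36 − 29.628)×3.207
The z_c×3.207 term appears on both sides and cancels. Collect the known terms of each column as K = Σ(ρt)_known − 3.207 × (depth of known layers): K_1 = 41.3646 − 3.207×34 = −67.6734; K_2 = 83.2466 − 3.207×(0.36 + 29.628) = −12.924916.
Balance: K_1 + 19.8×ρ = K_2, so ρ = (K_2 − K_1)/19.8 = 54.7485/19.8 = 2.77 g/cm³.

2.77 g/cm³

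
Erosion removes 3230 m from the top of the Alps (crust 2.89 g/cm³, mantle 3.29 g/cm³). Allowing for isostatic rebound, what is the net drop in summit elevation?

Rebound u = e ρ_c/ρ_m = 3230 m × 2.89/3.29 = 2837 m.
Net surface drop = e − u = 3230 m − 2837 m = e (ρ_m − ρ_c)/ρ_m = 393 m.

393 m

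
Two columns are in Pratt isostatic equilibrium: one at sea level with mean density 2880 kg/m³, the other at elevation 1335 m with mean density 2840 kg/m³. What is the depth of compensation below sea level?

ρ_ref D = ρ (D + h) → D (ρ_ref − ρ) = ρ h.
D = ρ h/(ρ_ref − ρ) = 2840 × 1335 m/(2880 − 2840) = 94800 m.

94800 m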